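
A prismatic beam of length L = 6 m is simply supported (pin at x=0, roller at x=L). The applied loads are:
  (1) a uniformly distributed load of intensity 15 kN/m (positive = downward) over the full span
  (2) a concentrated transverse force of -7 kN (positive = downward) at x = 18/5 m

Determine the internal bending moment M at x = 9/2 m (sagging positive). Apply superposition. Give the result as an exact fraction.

M(9/2) = 1773/40 kN·m

Load 1 — uniform load w=15 kN/m over full span:
  M_1 = wx(L-x)/2 = 15·(9/2)·(6-(9/2))/2 = 405/8 kN·m
Load 2 — point force P=-7 kN at a=18/5 m (b=L-a=12/5):
  M_2 = Pa(L-x)/L  [x>a] = (-7)·(18/5)·(6-(9/2))/6 = -63/10 kN·m
Superposition: M = Σ M_i = 1773/40 kN·m ≈ 44.325000 kN·m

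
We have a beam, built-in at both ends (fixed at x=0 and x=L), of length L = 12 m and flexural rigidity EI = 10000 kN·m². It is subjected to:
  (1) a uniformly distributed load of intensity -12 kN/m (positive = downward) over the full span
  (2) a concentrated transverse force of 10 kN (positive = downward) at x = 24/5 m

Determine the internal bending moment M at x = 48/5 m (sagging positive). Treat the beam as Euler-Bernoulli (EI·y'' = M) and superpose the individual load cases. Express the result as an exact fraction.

M(48/5) = 336/125 kN·m

Load 1 — uniform load w=-12 kN/m over full span:
  M_1 = wLx/2 - wL²/12 - wx²/2 = (-12)·12·(48/5)/2 - (-12)·12²/12 - (-12)·(48/5)²/2 = 144/25 kN·m
Load 2 — point force P=10 kN at a=24/5 m (b=L-a=36/5):
  M_2 = Pa²(a+3b)(L-x)/L³ - Pa²b/L²  [x>a] = 10·(24/5)²·((24/5)+3·(36/5))·(12-(48/5))/12³ - 10·(24/5)²·(36/5)/12² = -384/125 kN·m
Superposition: M = Σ M_i = 336/125 kN·m ≈ 2.688000 kN·m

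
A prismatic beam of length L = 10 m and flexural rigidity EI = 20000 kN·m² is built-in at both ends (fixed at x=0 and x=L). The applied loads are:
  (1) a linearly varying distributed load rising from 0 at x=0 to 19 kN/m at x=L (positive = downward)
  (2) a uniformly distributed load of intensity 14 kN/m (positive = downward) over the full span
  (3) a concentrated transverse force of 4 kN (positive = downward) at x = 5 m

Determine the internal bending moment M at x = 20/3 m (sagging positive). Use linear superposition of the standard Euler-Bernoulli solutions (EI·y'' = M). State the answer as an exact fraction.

M(20/3) = 5945/81 kN·m

Load 1 — triangular load w₀=19 kN/m (0→w₀ over full span):
  M_1 = 3w₀Lx/20 - w₀L²/30 - w₀x³/(6L) = 3·19·10·(20/3)/20 - 19·10²/30 - 19·(20/3)³/(6·10) = 2660/81 kN·m
Load 2 — uniform load w=14 kN/m over full span:
  M_2 = wLx/2 - wL²/12 - wx²/2 = 14·10·(20/3)/2 - 14·10²/12 - 14·(20/3)²/2 = 350/9 kN·m
Load 3 — point force P=4 kN at a=5 m (b=L-a=5):
  M_3 = Pa²(a+3b)(L-x)/L³ - Pa²b/L²  [x>a] = 4·5²·(5+3·5)·(10-(20/3))/10³ - 4·5²·5/10² = 5/3 kN·m
Superposition: M = Σ M_i = 5945/81 kN·m ≈ 73.395062 kN·m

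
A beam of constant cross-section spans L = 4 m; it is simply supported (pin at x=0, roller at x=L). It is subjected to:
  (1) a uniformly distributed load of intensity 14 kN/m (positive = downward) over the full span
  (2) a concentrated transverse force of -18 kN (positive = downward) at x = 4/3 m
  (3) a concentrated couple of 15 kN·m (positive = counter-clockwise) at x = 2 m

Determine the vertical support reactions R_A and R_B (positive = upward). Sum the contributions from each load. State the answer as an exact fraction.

R_A = 79/4 kN, R_B = 73/4 kN

Load 1 — uniform load w=14 kN/m over full span:
  R_A = wL/2 = 14·4/2 = 28 kN
  R_B = wL/2 = 14·4/2 = 28 kN
Load 2 — point force P=-18 kN at a=4/3 m (b=L-a=8/3):
  R_A = Pb/L = (-18)·(8/3)/4 = -12 kN
  R_B = Pa/L = (-18)·(4/3)/4 = -6 kN
Load 3 — applied couple M₀=15 kN·m at a=2 m (b=L-a=2):
  R_A = M₀/L = 15/4 kN
  R_B = -M₀/L = -15/4 kN
Superposition: R_A = 79/4 kN, R_B = 73/4 kN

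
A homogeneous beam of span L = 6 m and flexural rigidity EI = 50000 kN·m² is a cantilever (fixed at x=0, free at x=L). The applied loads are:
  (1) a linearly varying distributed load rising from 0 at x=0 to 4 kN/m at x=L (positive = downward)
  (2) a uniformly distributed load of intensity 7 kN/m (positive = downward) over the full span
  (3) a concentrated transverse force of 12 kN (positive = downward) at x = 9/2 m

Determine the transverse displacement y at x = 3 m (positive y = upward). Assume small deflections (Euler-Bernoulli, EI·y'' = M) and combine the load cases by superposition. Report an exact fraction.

Load 1 — triangular load w₀=4 kN/m (0→w₀ over full span):
  y_1 = (w₀Lx³/12-w₀L²x²/6-w₀x⁵/(120L))/EI = (4·6·3³/12-4·6²·3²/6-4·3⁵/(120·6))/50000 = -3267/1000000 m
Load 2 — uniform load w=7 kN/m over full span:
  y_2 = -wx²(x²-4Lx+6L²)/(24EI) = -7·3²·(3²-4·6·3+6·6²)/(24·50000) = -3213/400000 m
Load 3 — point force P=12 kN at a=9/2 m (b=L-a=3/2):
  y_3 = -Px²(3a-x)/(6EI)  [x≤a] = -12·3²·(3·(9/2)-3)/(6·50000) = -189/50000 m
Superposition: y = Σ y_i = -30159/2000000 m ≈ -0.015079 m

y(3) = -30159/2000000 m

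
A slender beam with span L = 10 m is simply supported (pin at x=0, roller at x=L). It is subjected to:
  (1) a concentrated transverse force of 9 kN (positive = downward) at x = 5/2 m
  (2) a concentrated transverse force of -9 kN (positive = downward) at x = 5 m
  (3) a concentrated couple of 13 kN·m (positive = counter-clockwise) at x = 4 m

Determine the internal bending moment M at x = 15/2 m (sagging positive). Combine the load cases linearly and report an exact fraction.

M(15/2) = -71/8 kN·m

Load 1 — point force P=9 kN at a=5/2 m (b=L-a=15/2):
  M_1 = Pa(L-x)/L  [x>a] = 9·(5/2)·(10-(15/2))/10 = 45/8 kN·m
Load 2 — point force P=-9 kN at a=5 m (b=L-a=5):
  M_2 = Pa(L-x)/L  [x>a] = (-9)·5·(10-(15/2))/10 = -45/4 kN·m
Load 3 — applied couple M₀=13 kN·m at a=4 m (b=L-a=6):
  M_3 = M₀x/L - M₀  [x>a] = 13·(15/2)/10 - 13 = -13/4 kN·m
Superposition: M = Σ M_i = -71/8 kN·m ≈ -8.875000 kN·m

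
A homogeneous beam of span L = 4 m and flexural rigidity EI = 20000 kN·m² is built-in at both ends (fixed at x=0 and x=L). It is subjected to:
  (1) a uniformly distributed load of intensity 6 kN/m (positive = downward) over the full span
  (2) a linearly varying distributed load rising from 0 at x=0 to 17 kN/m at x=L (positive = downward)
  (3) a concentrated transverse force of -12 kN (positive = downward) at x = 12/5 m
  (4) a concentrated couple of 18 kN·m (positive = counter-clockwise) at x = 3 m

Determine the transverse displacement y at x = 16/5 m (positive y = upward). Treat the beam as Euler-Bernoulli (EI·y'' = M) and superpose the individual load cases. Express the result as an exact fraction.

Load 1 — uniform load w=6 kN/m over full span:
  y_1 = -wx²(L-x)²/(24EI) = -6·(16/5)²·(4-(16/5))²/(24·20000) = -32/390625 m
Load 2 — triangular load w₀=17 kN/m (0→w₀ over full span):
  y_2 = -w₀x²(L-x)²(x+2L)/(120LEI) = -17·(16/5)²·(4-(16/5))²·((16/5)+2·4)/(120·4·20000) = -3808/29296875 m
Load 3 — point force P=-12 kN at a=12/5 m (b=L-a=8/5):
  y_3 = -Pa²(L-x)²(3bL-(3b+a)(L-x))/(6L³EI)  [x>a] = -(-12)·(12/5)²·(4-(16/5))²·(3·(8/5)·4-(3·(8/5)+(12/5))·(4-(16/5)))/(6·4³·20000) = 756/9765625 m
Load 4 — applied couple M₀=18 kN·m at a=3 m (b=L-a=1):
  y_4 = (R_Ax³/6 - M_Ax²/2 - M₀(x-a)²/2)/EI  [x>a] with R_A=81/16, M_A=45/8 = ((81/16)·(16/5)³/6 - (45/8)·(16/5)²/2 - 18·((16/5)-3)²/2)/20000 = -189/2500000 m
Superposition: y = Σ y_i = -39391/187500000 m ≈ -0.000210 m

y(16/5) = -39391/187500000 m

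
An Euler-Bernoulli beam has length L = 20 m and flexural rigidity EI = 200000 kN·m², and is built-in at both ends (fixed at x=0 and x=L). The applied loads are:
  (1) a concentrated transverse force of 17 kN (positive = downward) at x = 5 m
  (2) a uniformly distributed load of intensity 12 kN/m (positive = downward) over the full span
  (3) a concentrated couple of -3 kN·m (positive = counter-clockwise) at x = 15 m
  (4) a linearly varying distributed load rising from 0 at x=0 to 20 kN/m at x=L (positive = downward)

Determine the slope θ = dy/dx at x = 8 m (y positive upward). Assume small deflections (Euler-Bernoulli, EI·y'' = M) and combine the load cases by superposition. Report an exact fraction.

Load 1 — point force P=17 kN at a=5 m (b=L-a=15):
  θ_1 = Pa²(L-x)(2bL-(3b+a)(L-x))/(2L³EI)  [x>a] = 17·5²·(20-8)·(2·15·20-(3·15+5)·(20-8))/(2·20³·200000) = 0 rad
Load 2 — uniform load w=12 kN/m over full span:
  θ_2 = -wx(L-x)(L-2x)/(12EI) = -12·8·(20-8)·(20-2·8)/(12·200000) = -6/3125 rad
Load 3 — applied couple M₀=-3 kN·m at a=15 m (b=L-a=5):
  θ_3 = (R_Ax²/2 - M_Ax)/EI  [x≤a] with R_A=-27/160, M_A=-15/16 = ((-27/160)·8²/2 - (-15/16)·8)/200000 = 21/2000000 rad
Load 4 — triangular load w₀=20 kN/m (0→w₀ over full span):
  θ_4 = -w₀(2x(L-x)(L-2x)(x+2L)+x²(L-x)²)/(120LEI) = -20·(2·8·(20-8)·(20-2·8)·(8+2·20)+8²·(20-8)²)/(120·20·200000) = -6/3125 rad
Superposition: θ = Σ θ_i = -7659/2000000 rad ≈ -0.003830 rad

θ(8) = -7659/2000000 rad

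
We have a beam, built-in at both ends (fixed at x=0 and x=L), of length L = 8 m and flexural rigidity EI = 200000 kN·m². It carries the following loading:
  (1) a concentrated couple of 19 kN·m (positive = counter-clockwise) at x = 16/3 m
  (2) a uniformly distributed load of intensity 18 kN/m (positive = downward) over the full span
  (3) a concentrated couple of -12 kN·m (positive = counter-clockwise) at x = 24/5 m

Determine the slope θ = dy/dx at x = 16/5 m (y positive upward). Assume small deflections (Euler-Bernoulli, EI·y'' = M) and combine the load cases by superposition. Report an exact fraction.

θ(16/5) = -4651/23437500 rad

Load 1 — applied couple M₀=19 kN·m at a=16/3 m (b=L-a=8/3):
  θ_1 = (R_Ax²/2 - M_Ax)/EI  [x≤a] with R_A=19/6, M_A=19/3 = ((19/6)·(16/5)²/2 - (19/3)·(16/5))/200000 = -19/937500 rad
Load 2 — uniform load w=18 kN/m over full span:
  θ_2 = -wx(L-x)(L-2x)/(12EI) = -18·(16/5)·(8-(16/5))·(8-2·(16/5))/(12·200000) = -72/390625 rad
Load 3 — applied couple M₀=-12 kN·m at a=24/5 m (b=L-a=16/5):
  θ_3 = (R_Ax²/2 - M_Ax)/EI  [x≤a] with R_A=-54/25, M_A=-96/25 = ((-54/25)·(16/5)²/2 - (-96/25)·(16/5))/200000 = 12/1953125 rad
Superposition: θ = Σ θ_i = -4651/23437500 rad ≈ -0.000198 rad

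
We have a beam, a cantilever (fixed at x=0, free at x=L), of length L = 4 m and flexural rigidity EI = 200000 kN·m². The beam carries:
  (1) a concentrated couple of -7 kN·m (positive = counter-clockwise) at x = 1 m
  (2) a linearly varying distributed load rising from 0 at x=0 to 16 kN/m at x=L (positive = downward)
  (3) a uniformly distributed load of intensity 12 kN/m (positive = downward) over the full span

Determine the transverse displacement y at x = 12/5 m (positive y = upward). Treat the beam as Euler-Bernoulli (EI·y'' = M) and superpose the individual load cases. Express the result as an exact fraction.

y(12/5) = -11576969/6250000000 m

Load 1 — applied couple M₀=-7 kN·m at a=1 m (b=L-a=3):
  y_1 = M₀a(2x-a)/(2EI)  [x>a] = (-7)·1·(2·(12/5)-1)/(2·200000) = -133/2000000 m
Load 2 — triangular load w₀=16 kN/m (0→w₀ over full span):
  y_2 = (w₀Lx³/12-w₀L²x²/6-w₀x⁵/(120L))/EI = (16·4·(12/5)³/12-16·4²·(12/5)²/6-16·(12/5)⁵/(120·4))/200000 = -42648/48828125 m
Load 3 — uniform load w=12 kN/m over full span:
  y_3 = -wx²(x²-4Lx+6L²)/(24EI) = -12·(12/5)²·((12/5)²-4·4·(12/5)+6·4²)/(24·200000) = -1782/1953125 m
Superposition: y = Σ y_i = -11576969/6250000000 m ≈ -0.001852 m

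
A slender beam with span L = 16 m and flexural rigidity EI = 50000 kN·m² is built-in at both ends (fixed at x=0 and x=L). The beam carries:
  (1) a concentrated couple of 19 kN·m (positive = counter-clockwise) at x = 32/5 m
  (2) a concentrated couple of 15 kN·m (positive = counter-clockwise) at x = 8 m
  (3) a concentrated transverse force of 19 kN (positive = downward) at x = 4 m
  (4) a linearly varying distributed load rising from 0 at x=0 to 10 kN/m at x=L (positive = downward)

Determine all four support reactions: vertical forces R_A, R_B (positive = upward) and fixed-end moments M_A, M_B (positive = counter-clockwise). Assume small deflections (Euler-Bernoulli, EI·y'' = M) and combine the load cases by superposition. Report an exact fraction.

R_A = 17259/400 kN, M_A = 20117/150 kN·m, R_B = 22341/400 kN, M_B = -6621/50 kN·m

Load 1 — applied couple M₀=19 kN·m at a=32/5 m (b=L-a=48/5):
  R_A = 6M₀ab/L³ = 6·19·(32/5)·(48/5)/16³ = 171/100 kN
  M_A = M₀b(2a-b)/L² = 19·(48/5)·(2·(32/5)-(48/5))/16² = 57/25 kN·m
  R_B = -6M₀ab/L³ = -6·19·(32/5)·(48/5)/16³ = -171/100 kN
  M_B = M₀a(2b-a)/L² = 19·(32/5)·(2·(48/5)-(32/5))/16² = 152/25 kN·m
Load 2 — applied couple M₀=15 kN·m at a=8 m (b=L-a=8):
  R_A = 6M₀ab/L³ = 6·15·8·8/16³ = 45/32 kN
  M_A = M₀b(2a-b)/L² = 15·8·(2·8-8)/16² = 15/4 kN·m
  R_B = -6M₀ab/L³ = -6·15·8·8/16³ = -45/32 kN
  M_B = M₀a(2b-a)/L² = 15·8·(2·8-8)/16² = 15/4 kN·m
Load 3 — point force P=19 kN at a=4 m (b=L-a=12):
  R_A = Pb²(3a+b)/L³ = 19·12²·(3·4+12)/16³ = 513/32 kN
  M_A = Pab²/L² = 19·4·12²/16² = 171/4 kN·m
  R_B = Pa²(a+3b)/L³ = 19·4²·(4+3·12)/16³ = 95/32 kN
  M_B = -Pa²b/L² = -19·4²·12/16² = -57/4 kN·m
Load 4 — triangular load w₀=10 kN/m (0→w₀ over full span):
  R_A = 3w₀L/20 = 3·10·16/20 = 24 kN
  M_A = w₀L²/30 = 10·16²/30 = 256/3 kN·m
  R_B = 7w₀L/20 = 7·10·16/20 = 56 kN
  M_B = -w₀L²/20 = -10·16²/20 = -128 kN·m
Superposition: R_A = 17259/400 kN, M_A = 20117/150 kN·m, R_B = 22341/400 kN, M_B = -6621/50 kN·m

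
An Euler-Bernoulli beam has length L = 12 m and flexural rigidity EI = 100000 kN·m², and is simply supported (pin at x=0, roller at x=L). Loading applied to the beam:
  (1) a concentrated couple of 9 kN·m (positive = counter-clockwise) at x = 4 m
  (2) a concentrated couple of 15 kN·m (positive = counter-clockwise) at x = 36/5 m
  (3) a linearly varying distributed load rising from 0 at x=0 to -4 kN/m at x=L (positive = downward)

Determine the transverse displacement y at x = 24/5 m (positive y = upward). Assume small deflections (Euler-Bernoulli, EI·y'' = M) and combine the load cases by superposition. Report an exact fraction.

y(24/5) = 962199/195312500 m

Load 1 — applied couple M₀=9 kN·m at a=4 m (b=L-a=8):
  y_1 = (M₀x³/(6L)-M₀(x-a)²/2+C₁x)/EI  [x>a] with C₁=M₀(3b²-L²)/(6L)=6 = (9·(24/5)³/(6·12)-9·((24/5)-4)²/2+6·(24/5))/100000 = 621/1562500 m
Load 2 — applied couple M₀=15 kN·m at a=36/5 m (b=L-a=24/5):
  y_2 = (M₀x³/(6L)+C₁x)/EI  [x≤a] with C₁=M₀(3b²-L²)/(6L)=-78/5 = (15·(24/5)³/(6·12)+(-78/5)·(24/5))/100000 = -81/156250 m
Load 3 — triangular load w₀=-4 kN/m (0→w₀ over full span):
  y_3 = -w₀x(7L⁴-10L²x²+3x⁴)/(360LEI) = -(-4)·(24/5)·(7·12⁴-10·12²·(24/5)²+3·(24/5)⁴)/(360·12·100000) = 246456/48828125 m
Superposition: y = Σ y_i = 962199/195312500 m ≈ 0.004926 m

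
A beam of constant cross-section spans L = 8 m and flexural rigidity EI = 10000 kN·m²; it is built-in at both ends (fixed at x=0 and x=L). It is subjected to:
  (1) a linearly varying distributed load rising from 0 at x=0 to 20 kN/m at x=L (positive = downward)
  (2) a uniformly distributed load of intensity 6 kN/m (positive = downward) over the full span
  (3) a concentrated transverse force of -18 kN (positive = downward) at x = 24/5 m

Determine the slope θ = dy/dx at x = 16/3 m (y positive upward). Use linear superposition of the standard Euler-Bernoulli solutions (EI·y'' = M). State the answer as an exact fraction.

Load 1 — triangular load w₀=20 kN/m (0→w₀ over full span):
  θ_1 = -w₀(2x(L-x)(L-2x)(x+2L)+x²(L-x)²)/(120LEI) = -20·(2·(16/3)·(8-(16/3))·(8-2·(16/3))·((16/3)+2·8)+(16/3)²·(8-(16/3))²)/(120·8·10000) = 448/151875 rad
Load 2 — uniform load w=6 kN/m over full span:
  θ_2 = -wx(L-x)(L-2x)/(12EI) = -6·(16/3)·(8-(16/3))·(8-2·(16/3))/(12·10000) = 32/16875 rad
Load 3 — point force P=-18 kN at a=24/5 m (b=L-a=16/5):
  θ_3 = Pa²(L-x)(2bL-(3b+a)(L-x))/(2L³EI)  [x>a] = (-18)·(24/5)²·(8-(16/3))·(2·(16/5)·8-(3·(16/5)+(24/5))·(8-(16/3)))/(2·8³·10000) = -108/78125 rad
Superposition: θ = Σ θ_i = 65756/18984375 rad ≈ 0.003464 rad

θ(16/3) = 65756/18984375 rad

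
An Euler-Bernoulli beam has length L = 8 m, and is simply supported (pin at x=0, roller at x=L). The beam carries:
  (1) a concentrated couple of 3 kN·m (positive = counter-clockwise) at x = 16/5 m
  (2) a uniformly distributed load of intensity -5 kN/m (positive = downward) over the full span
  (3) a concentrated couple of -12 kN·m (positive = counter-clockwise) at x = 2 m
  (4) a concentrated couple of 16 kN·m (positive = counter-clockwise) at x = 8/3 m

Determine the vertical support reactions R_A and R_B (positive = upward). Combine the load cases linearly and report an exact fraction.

Load 1 — applied couple M₀=3 kN·m at a=16/5 m (b=L-a=24/5):
  R_A = M₀/L = 3/8 kN
  R_B = -M₀/L = -3/8 kN
Load 2 — uniform load w=-5 kN/m over full span:
  R_A = wL/2 = (-5)·8/2 = -20 kN
  R_B = wL/2 = (-5)·8/2 = -20 kN
Load 3 — applied couple M₀=-12 kN·m at a=2 m (b=L-a=6):
  R_A = M₀/L = (-12)/8 = -3/2 kN
  R_B = -M₀/L = -(-12)/8 = 3/2 kN
Load 4 — applied couple M₀=16 kN·m at a=8/3 m (b=L-a=16/3):
  R_A = M₀/L = 16/8 = 2 kN
  R_B = -M₀/L = -16/8 = -2 kN
Superposition: R_A = -153/8 kN, R_B = -167/8 kN

R_A = -153/8 kN, R_B = -167/8 kN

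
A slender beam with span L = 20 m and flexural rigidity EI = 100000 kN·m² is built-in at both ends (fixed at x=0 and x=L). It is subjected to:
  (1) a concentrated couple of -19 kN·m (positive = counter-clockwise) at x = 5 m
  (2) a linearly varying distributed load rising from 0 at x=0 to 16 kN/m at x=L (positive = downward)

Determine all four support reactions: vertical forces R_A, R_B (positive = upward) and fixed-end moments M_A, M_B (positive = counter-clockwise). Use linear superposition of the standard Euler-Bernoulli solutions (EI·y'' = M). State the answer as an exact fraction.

Load 1 — applied couple M₀=-19 kN·m at a=5 m (b=L-a=15):
  R_A = 6M₀ab/L³ = 6·(-19)·5·15/20³ = -171/160 kN
  M_A = M₀b(2a-b)/L² = (-19)·15·(2·5-15)/20² = 57/16 kN·m
  R_B = -6M₀ab/L³ = -6·(-19)·5·15/20³ = 171/160 kN
  M_B = M₀a(2b-a)/L² = (-19)·5·(2·15-5)/20² = -95/16 kN·m
Load 2 — triangular load w₀=16 kN/m (0→w₀ over full span):
  R_A = 3w₀L/20 = 3·16·20/20 = 48 kN
  M_A = w₀L²/30 = 16·20²/30 = 640/3 kN·m
  R_B = 7w₀L/20 = 7·16·20/20 = 112 kN
  M_B = -w₀L²/20 = -16·20²/20 = -320 kN·m
Superposition: R_A = 7509/160 kN, M_A = 10411/48 kN·m, R_B = 18091/160 kN, M_B = -5215/16 kN·m

R_A = 7509/160 kN, M_A = 10411/48 kN·m, R_B = 18091/160 kN, M_B = -5215/16 kN·m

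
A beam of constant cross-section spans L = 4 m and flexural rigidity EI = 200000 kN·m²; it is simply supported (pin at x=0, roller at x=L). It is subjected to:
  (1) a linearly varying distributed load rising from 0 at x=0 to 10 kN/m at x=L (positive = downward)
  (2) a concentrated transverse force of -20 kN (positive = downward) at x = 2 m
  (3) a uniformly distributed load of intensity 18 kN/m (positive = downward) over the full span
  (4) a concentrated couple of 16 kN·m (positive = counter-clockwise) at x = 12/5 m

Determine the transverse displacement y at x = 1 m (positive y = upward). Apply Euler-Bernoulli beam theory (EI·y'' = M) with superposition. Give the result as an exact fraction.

Load 1 — triangular load w₀=10 kN/m (0→w₀ over full span):
  y_1 = -w₀x(7L⁴-10L²x²+3x⁴)/(360LEI) = -10·1·(7·4⁴-10·4²·1²+3·1⁴)/(360·4·200000) = -109/1920000 m
Load 2 — point force P=-20 kN at a=2 m (b=L-a=2):
  y_2 = -Pbx(L²-b²-x²)/(6LEI)  [x≤a] = -(-20)·2·1·(4²-2²-1²)/(6·4·200000) = 11/120000 m
Load 3 — uniform load w=18 kN/m over full span:
  y_3 = -wx(L³-2Lx²+x³)/(24EI) = -18·1·(4³-2·4·1²+1³)/(24·200000) = -171/800000 m
Load 4 — applied couple M₀=16 kN·m at a=12/5 m (b=L-a=8/5):
  y_4 = (M₀x³/(6L)+C₁x)/EI  [x≤a] with C₁=M₀(3b²-L²)/(6L)=-416/75 = (16·1³/(6·4)+(-416/75)·1)/200000 = -61/2500000 m
Superposition: y = Σ y_i = -48781/240000000 m ≈ -0.000203 m

y(1) = -48781/240000000 m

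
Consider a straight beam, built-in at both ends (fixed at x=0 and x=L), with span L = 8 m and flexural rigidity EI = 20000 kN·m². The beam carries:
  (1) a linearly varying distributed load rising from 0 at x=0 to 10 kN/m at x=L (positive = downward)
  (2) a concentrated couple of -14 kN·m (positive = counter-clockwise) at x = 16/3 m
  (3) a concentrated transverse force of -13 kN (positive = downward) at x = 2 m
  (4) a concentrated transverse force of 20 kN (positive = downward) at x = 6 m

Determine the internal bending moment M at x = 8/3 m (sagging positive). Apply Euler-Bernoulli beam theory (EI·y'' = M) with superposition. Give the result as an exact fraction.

M(8/3) = 23/648 kN·m

Load 1 — triangular load w₀=10 kN/m (0→w₀ over full span):
  M_1 = 3w₀Lx/20 - w₀L²/30 - w₀x³/(6L) = 3·10·8·(8/3)/20 - 10·8²/30 - 10·(8/3)³/(6·8) = 544/81 kN·m
Load 2 — applied couple M₀=-14 kN·m at a=16/3 m (b=L-a=8/3):
  M_2 = R_Ax - M_A  [x≤a] with R_A=-7/3, M_A=-14/3 = (-7/3)·(8/3) - (-14/3) = -14/9 kN·m
Load 3 — point force P=-13 kN at a=2 m (b=L-a=6):
  M_3 = Pa²(a+3b)(L-x)/L³ - Pa²b/L²  [x>a] = (-13)·2²·(2+3·6)·(8-(8/3))/8³ - (-13)·2²·6/8² = -143/24 kN·m
Load 4 — point force P=20 kN at a=6 m (b=L-a=2):
  M_4 = Pb²(3a+b)x/L³ - Pab²/L²  [x≤a] = 20·2²·(3·6+2)·(8/3)/8³ - 20·6·2²/8² = 5/6 kN·m
Superposition: M = Σ M_i = 23/648 kN·m ≈ 0.035494 kN·m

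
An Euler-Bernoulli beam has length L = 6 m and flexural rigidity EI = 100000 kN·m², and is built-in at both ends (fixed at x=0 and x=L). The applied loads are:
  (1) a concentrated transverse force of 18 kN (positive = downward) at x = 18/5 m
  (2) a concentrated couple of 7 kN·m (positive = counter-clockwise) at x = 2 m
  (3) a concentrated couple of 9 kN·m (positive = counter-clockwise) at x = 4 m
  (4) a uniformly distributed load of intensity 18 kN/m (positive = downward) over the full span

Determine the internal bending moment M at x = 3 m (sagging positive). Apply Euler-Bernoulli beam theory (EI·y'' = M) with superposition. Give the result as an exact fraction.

Load 1 — point force P=18 kN at a=18/5 m (b=L-a=12/5):
  M_1 = Pb²(3a+b)x/L³ - Pab²/L²  [x≤a] = 18·(12/5)²·(3·(18/5)+(12/5))·3/6³ - 18·(18/5)·(12/5)²/6² = 216/25 kN·m
Load 2 — applied couple M₀=7 kN·m at a=2 m (b=L-a=4):
  M_2 = R_Ax - M_A - M₀  [x>a] with R_A=14/9, M_A=0 = (14/9)·3 - 0 - 7 = -7/3 kN·m
Load 3 — applied couple M₀=9 kN·m at a=4 m (b=L-a=2):
  M_3 = R_Ax - M_A  [x≤a] with R_A=2, M_A=3 = 2·3 - 3 = 3 kN·m
Load 4 — uniform load w=18 kN/m over full span:
  M_4 = wLx/2 - wL²/12 - wx²/2 = 18·6·3/2 - 18·6²/12 - 18·3²/2 = 27 kN·m
Superposition: M = Σ M_i = 2723/75 kN·m ≈ 36.306667 kN·m

M(3) = 2723/75 kN·m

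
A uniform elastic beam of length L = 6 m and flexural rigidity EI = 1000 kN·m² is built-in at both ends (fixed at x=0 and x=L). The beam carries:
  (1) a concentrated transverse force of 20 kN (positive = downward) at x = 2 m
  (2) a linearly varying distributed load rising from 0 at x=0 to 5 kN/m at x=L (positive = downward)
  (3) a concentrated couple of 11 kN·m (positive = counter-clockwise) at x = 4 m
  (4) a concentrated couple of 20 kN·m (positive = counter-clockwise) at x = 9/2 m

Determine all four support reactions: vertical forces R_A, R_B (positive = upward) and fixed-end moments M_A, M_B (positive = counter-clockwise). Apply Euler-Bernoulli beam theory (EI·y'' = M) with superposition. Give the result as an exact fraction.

R_A = 2755/108 kN, M_A = 1213/36 kN·m, R_B = 1025/108 kN, M_B = -779/36 kN·m

Load 1 — point force P=20 kN at a=2 m (b=L-a=4):
  R_A = Pb²(3a+b)/L³ = 20·4²·(3·2+4)/6³ = 400/27 kN
  M_A = Pab²/L² = 20·2·4²/6² = 160/9 kN·m
  R_B = Pa²(a+3b)/L³ = 20·2²·(2+3·4)/6³ = 140/27 kN
  M_B = -Pa²b/L² = -20·2²·4/6² = -80/9 kN·m
Load 2 — triangular load w₀=5 kN/m (0→w₀ over full span):
  R_A = 3w₀L/20 = 3·5·6/20 = 9/2 kN
  M_A = w₀L²/30 = 5·6²/30 = 6 kN·m
  R_B = 7w₀L/20 = 7·5·6/20 = 21/2 kN
  M_B = -w₀L²/20 = -5·6²/20 = -9 kN·m
Load 3 — applied couple M₀=11 kN·m at a=4 m (b=L-a=2):
  R_A = 6M₀ab/L³ = 6·11·4·2/6³ = 22/9 kN
  M_A = M₀b(2a-b)/L² = 11·2·(2·4-2)/6² = 11/3 kN·m
  R_B = -6M₀ab/L³ = -6·11·4·2/6³ = -22/9 kN
  M_B = M₀a(2b-a)/L² = 11·4·(2·2-4)/6² = 0 kN·m
Load 4 — applied couple M₀=20 kN·m at a=9/2 m (b=L-a=3/2):
  R_A = 6M₀ab/L³ = 6·20·(9/2)·(3/2)/6³ = 15/4 kN
  M_A = M₀b(2a-b)/L² = 20·(3/2)·(2·(9/2)-(3/2))/6² = 25/4 kN·m
  R_B = -6M₀ab/L³ = -6·20·(9/2)·(3/2)/6³ = -15/4 kN
  M_B = M₀a(2b-a)/L² = 20·(9/2)·(2·(3/2)-(9/2))/6² = -15/4 kN·m
Superposition: R_A = 2755/108 kN, M_A = 1213/36 kN·m, R_B = 1025/108 kN, M_B = -779/36 kN·m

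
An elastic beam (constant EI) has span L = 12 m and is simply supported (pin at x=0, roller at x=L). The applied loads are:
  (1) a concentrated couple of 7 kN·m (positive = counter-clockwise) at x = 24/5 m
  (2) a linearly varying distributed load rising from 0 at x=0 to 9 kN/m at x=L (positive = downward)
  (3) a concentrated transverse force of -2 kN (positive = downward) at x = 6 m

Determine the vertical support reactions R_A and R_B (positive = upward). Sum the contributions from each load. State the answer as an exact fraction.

Load 1 — applied couple M₀=7 kN·m at a=24/5 m (b=L-a=36/5):
  R_A = M₀/L = 7/12 kN
  R_B = -M₀/L = -7/12 kN
Load 2 — triangular load w₀=9 kN/m (0→w₀ over full span):
  R_A = w₀L/6 = 9·12/6 = 18 kN
  R_B = w₀L/3 = 9·12/3 = 36 kN
Load 3 — point force P=-2 kN at a=6 m (b=L-a=6):
  R_A = Pb/L = (-2)·6/12 = -1 kN
  R_B = Pa/L = (-2)·6/12 = -1 kN
Superposition: R_A = 211/12 kN, R_B = 413/12 kN

R_A = 211/12 kN, R_B = 413/12 kN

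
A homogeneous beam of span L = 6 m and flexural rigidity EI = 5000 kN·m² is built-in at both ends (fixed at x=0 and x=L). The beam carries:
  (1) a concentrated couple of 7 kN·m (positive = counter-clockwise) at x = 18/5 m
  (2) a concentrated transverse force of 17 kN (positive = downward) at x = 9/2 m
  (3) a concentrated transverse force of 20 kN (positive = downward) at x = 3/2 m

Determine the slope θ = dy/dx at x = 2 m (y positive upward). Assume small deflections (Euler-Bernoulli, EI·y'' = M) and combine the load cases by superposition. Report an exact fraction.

θ(2) = -787/500000 rad

Load 1 — applied couple M₀=7 kN·m at a=18/5 m (b=L-a=12/5):
  θ_1 = (R_Ax²/2 - M_Ax)/EI  [x≤a] with R_A=42/25, M_A=56/25 = ((42/25)·2²/2 - (56/25)·2)/5000 = -7/31250 rad
Load 2 — point force P=17 kN at a=9/2 m (b=L-a=3/2):
  θ_2 = -Pb²x(2aL-(3a+b)x)/(2L³EI)  [x≤a] = -17·(3/2)²·2·(2·(9/2)·6-(3·(9/2)+(3/2))·2)/(2·6³·5000) = -17/20000 rad
Load 3 — point force P=20 kN at a=3/2 m (b=L-a=9/2):
  θ_3 = Pa²(L-x)(2bL-(3b+a)(L-x))/(2L³EI)  [x>a] = 20·(3/2)²·(6-2)·(2·(9/2)·6-(3·(9/2)+(3/2))·(6-2))/(2·6³·5000) = -1/2000 rad
Superposition: θ = Σ θ_i = -787/500000 rad ≈ -0.001574 rad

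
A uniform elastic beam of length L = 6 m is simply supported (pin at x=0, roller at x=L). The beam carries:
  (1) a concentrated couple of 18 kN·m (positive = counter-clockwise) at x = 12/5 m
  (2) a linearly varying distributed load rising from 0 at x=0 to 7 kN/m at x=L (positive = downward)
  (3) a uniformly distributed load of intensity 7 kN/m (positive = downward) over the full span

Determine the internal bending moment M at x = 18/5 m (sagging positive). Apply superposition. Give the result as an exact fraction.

M(18/5) = 4896/125 kN·m

Load 1 — applied couple M₀=18 kN·m at a=12/5 m (b=L-a=18/5):
  M_1 = M₀x/L - M₀  [x>a] = 18·(18/5)/6 - 18 = -36/5 kN·m
Load 2 — triangular load w₀=7 kN/m (0→w₀ over full span):
  M_2 = w₀Lx/6 - w₀x³/(6L) = 7·6·(18/5)/6 - 7·(18/5)³/(6·6) = 2016/125 kN·m
Load 3 — uniform load w=7 kN/m over full span:
  M_3 = wx(L-x)/2 = 7·(18/5)·(6-(18/5))/2 = 756/25 kN·m
Superposition: M = Σ M_i = 4896/125 kN·m ≈ 39.168000 kN·m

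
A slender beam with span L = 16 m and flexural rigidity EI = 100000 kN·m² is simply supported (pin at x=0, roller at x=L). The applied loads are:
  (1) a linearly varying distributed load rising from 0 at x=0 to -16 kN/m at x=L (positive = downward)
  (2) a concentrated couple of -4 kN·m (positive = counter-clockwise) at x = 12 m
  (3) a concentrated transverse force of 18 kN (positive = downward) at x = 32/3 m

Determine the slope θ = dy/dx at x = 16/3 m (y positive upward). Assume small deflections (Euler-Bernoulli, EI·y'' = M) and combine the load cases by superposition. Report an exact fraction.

Load 1 — triangular load w₀=-16 kN/m (0→w₀ over full span):
  θ_1 = -w₀(7L⁴-30L²x²+15x⁴)/(360LEI) = -(-16)·(7·16⁴-30·16²·(16/3)²+15·(16/3)⁴)/(360·16·100000) = 26624/3796875 rad
Load 2 — applied couple M₀=-4 kN·m at a=12 m (b=L-a=4):
  θ_2 = (M₀x²/(2L)+C₁)/EI  [x≤a] with C₁=M₀(3b²-L²)/(6L)=26/3 = ((-4)·(16/3)²/(2·16)+(26/3))/100000 = 23/450000 rad
Load 3 — point force P=18 kN at a=32/3 m (b=L-a=16/3):
  θ_3 = -Pb(L²-b²-3x²)/(6LEI)  [x≤a] = -18·(16/3)·(16²-(16/3)²-3·(16/3)²)/(6·16·100000) = -8/5625 rad
Superposition: θ = Σ θ_i = 342689/60750000 rad ≈ 0.005641 rad

θ(16/3) = 342689/60750000 rad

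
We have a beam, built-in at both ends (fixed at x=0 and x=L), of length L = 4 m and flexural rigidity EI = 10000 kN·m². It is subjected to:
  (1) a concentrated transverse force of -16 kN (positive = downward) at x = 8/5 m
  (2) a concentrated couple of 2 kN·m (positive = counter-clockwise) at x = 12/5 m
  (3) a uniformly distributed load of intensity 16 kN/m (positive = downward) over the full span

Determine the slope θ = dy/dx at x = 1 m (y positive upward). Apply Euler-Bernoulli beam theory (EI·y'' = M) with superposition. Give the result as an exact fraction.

Load 1 — point force P=-16 kN at a=8/5 m (b=L-a=12/5):
  θ_1 = -Pb²x(2aL-(3a+b)x)/(2L³EI)  [x≤a] = -(-16)·(12/5)²·1·(2·(8/5)·4-(3·(8/5)+(12/5))·1)/(2·4³·10000) = 63/156250 rad
Load 2 — applied couple M₀=2 kN·m at a=12/5 m (b=L-a=8/5):
  θ_2 = (R_Ax²/2 - M_Ax)/EI  [x≤a] with R_A=18/25, M_A=16/25 = ((18/25)·1²/2 - (16/25)·1)/10000 = -7/250000 rad
Load 3 — uniform load w=16 kN/m over full span:
  θ_3 = -wx(L-x)(L-2x)/(12EI) = -16·1·(4-1)·(4-2·1)/(12·10000) = -1/1250 rad
Superposition: θ = Σ θ_i = -531/1250000 rad ≈ -0.000425 rad

θ(1) = -531/1250000 rad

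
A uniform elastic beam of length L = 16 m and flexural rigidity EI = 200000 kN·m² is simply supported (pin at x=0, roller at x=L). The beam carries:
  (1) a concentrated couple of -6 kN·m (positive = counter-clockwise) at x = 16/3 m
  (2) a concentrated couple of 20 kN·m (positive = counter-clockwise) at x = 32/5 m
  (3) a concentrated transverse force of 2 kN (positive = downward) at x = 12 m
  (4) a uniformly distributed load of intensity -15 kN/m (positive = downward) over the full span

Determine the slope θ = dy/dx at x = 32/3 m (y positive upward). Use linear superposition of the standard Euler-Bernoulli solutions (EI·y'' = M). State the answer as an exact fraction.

θ(32/3) = -41471/6750000 rad

Load 1 — applied couple M₀=-6 kN·m at a=16/3 m (b=L-a=32/3):
  θ_1 = (M₀x²/(2L)-M₀(x-a)+C₁)/EI  [x>a] with C₁=M₀(3b²-L²)/(6L)=-16/3 = ((-6)·(32/3)²/(2·16)-(-6)·((32/3)-(16/3))+(-16/3))/200000 = 1/37500 rad
Load 2 — applied couple M₀=20 kN·m at a=32/5 m (b=L-a=48/5):
  θ_2 = (M₀x²/(2L)-M₀(x-a)+C₁)/EI  [x>a] with C₁=M₀(3b²-L²)/(6L)=64/15 = (20·(32/3)²/(2·16)-20·((32/3)-(32/5))+(64/15))/200000 = -7/140625 rad
Load 3 — point force P=2 kN at a=12 m (b=L-a=4):
  θ_3 = -Pb(L²-b²-3x²)/(6LEI)  [x≤a] = -2·4·(16²-4²-3·(32/3)²)/(6·16·200000) = 19/450000 rad
Load 4 — uniform load w=-15 kN/m over full span:
  θ_4 = -w(L³-6Lx²+4x³)/(24EI) = -(-15)·(16³-6·16·(32/3)²+4·(32/3)³)/(24·200000) = -104/16875 rad
Superposition: θ = Σ θ_i = -41471/6750000 rad ≈ -0.006144 rad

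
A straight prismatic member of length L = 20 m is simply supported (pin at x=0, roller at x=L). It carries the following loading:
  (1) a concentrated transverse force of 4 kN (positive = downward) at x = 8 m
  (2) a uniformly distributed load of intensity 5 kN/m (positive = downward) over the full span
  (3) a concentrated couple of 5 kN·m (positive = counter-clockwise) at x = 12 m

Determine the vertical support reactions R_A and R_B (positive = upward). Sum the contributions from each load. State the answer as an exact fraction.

Load 1 — point force P=4 kN at a=8 m (b=L-a=12):
  R_A = Pb/L = 4·12/20 = 12/5 kN
  R_B = Pa/L = 4·8/20 = 8/5 kN
Load 2 — uniform load w=5 kN/m over full span:
  R_A = wL/2 = 5·20/2 = 50 kN
  R_B = wL/2 = 5·20/2 = 50 kN
Load 3 — applied couple M₀=5 kN·m at a=12 m (b=L-a=8):
  R_A = M₀/L = 5/20 = 1/4 kN
  R_B = -M₀/L = -5/20 = -1/4 kN
Superposition: R_A = 1053/20 kN, R_B = 1027/20 kN

R_A = 1053/20 kN, R_B = 1027/20 kN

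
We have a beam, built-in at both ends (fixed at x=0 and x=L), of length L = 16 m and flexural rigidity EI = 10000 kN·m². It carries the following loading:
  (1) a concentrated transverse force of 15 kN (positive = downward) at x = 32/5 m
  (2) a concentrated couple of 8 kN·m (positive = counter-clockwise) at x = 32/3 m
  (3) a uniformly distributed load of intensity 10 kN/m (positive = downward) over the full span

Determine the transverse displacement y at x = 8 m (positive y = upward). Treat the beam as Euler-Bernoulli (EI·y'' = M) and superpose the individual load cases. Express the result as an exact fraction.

y(8) = -28432/140625 m

Load 1 — point force P=15 kN at a=32/5 m (b=L-a=48/5):
  y_1 = -Pa²(L-x)²(3bL-(3b+a)(L-x))/(6L³EI)  [x>a] = -15·(32/5)²·(16-8)²·(3·(48/5)·16-(3·(48/5)+(32/5))·(16-8))/(6·16³·10000) = -448/15625 m
Load 2 — applied couple M₀=8 kN·m at a=32/3 m (b=L-a=16/3):
  y_2 = (R_Ax³/6 - M_Ax²/2)/EI  [x≤a] with R_A=2/3, M_A=8/3 = ((2/3)·8³/6 - (8/3)·8²/2)/10000 = -16/5625 m
Load 3 — uniform load w=10 kN/m over full span:
  y_3 = -wx²(L-x)²/(24EI) = -10·8²·(16-8)²/(24·10000) = -64/375 m
Superposition: y = Σ y_i = -28432/140625 m ≈ -0.202183 m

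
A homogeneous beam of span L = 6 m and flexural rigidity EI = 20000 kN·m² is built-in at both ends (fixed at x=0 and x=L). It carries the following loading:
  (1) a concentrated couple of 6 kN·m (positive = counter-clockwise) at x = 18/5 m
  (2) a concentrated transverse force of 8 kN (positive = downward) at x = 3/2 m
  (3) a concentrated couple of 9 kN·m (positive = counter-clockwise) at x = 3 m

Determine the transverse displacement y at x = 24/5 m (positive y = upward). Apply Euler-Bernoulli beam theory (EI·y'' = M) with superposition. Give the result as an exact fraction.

y(24/5) = -18/1953125 m

Load 1 — applied couple M₀=6 kN·m at a=18/5 m (b=L-a=12/5):
  y_1 = (R_Ax³/6 - M_Ax²/2 - M₀(x-a)²/2)/EI  [x>a] with R_A=36/25, M_A=48/25 = ((36/25)·(24/5)³/6 - (48/25)·(24/5)²/2 - 6·((24/5)-(18/5))²/2)/20000 = 81/15625000 m
Load 2 — point force P=8 kN at a=3/2 m (b=L-a=9/2):
  y_2 = -Pa²(L-x)²(3bL-(3b+a)(L-x))/(6L³EI)  [x>a] = -8·(3/2)²·(6-(24/5))²·(3·(9/2)·6-(3·(9/2)+(3/2))·(6-(24/5)))/(6·6³·20000) = -63/1000000 m
Load 3 — applied couple M₀=9 kN·m at a=3 m (b=L-a=3):
  y_3 = (R_Ax³/6 - M_Ax²/2 - M₀(x-a)²/2)/EI  [x>a] with R_A=9/4, M_A=9/4 = ((9/4)·(24/5)³/6 - (9/4)·(24/5)²/2 - 9·((24/5)-3)²/2)/20000 = 243/5000000 m
Superposition: y = Σ y_i = -18/1953125 m ≈ -0.000009 m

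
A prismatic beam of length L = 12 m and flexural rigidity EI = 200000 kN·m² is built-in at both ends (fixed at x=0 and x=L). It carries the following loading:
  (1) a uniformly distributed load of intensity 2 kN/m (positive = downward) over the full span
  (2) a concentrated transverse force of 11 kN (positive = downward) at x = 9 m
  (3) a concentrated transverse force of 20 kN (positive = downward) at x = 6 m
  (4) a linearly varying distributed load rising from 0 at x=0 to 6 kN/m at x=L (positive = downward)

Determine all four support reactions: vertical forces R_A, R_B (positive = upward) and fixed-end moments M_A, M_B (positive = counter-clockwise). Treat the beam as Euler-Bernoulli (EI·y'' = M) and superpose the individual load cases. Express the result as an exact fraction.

Load 1 — uniform load w=2 kN/m over full span:
  R_A = wL/2 = 2·12/2 = 12 kN
  M_A = wL²/12 = 2·12²/12 = 24 kN·m
  R_B = wL/2 = 2·12/2 = 12 kN
  M_B = -wL²/12 = -2·12²/12 = -24 kN·m
Load 2 — point force P=11 kN at a=9 m (b=L-a=3):
  R_A = Pb²(3a+b)/L³ = 11·3²·(3·9+3)/12³ = 55/32 kN
  M_A = Pab²/L² = 11·9·3²/12² = 99/16 kN·m
  R_B = Pa²(a+3b)/L³ = 11·9²·(9+3·3)/12³ = 297/32 kN
  M_B = -Pa²b/L² = -11·9²·3/12² = -297/16 kN·m
Load 3 — point force P=20 kN at a=6 m (b=L-a=6):
  R_A = Pb²(3a+b)/L³ = 20·6²·(3·6+6)/12³ = 10 kN
  M_A = Pab²/L² = 20·6·6²/12² = 30 kN·m
  R_B = Pa²(a+3b)/L³ = 20·6²·(6+3·6)/12³ = 10 kN
  M_B = -Pa²b/L² = -20·6²·6/12² = -30 kN·m
Load 4 — triangular load w₀=6 kN/m (0→w₀ over full span):
  R_A = 3w₀L/20 = 3·6·12/20 = 54/5 kN
  M_A = w₀L²/30 = 6·12²/30 = 144/5 kN·m
  R_B = 7w₀L/20 = 7·6·12/20 = 126/5 kN
  M_B = -w₀L²/20 = -6·12²/20 = -216/5 kN·m
Superposition: R_A = 5523/160 kN, M_A = 7119/80 kN·m, R_B = 9037/160 kN, M_B = -9261/80 kN·m

R_A = 5523/160 kN, M_A = 7119/80 kN·m, R_B = 9037/160 kN, M_B = -9261/80 kN·m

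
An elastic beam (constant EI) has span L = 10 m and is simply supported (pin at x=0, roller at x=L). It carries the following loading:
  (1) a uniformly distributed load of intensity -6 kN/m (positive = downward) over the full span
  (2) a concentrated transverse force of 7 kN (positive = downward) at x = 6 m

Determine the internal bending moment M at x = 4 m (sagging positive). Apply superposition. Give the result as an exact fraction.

M(4) = -304/5 kN·m

Load 1 — uniform load w=-6 kN/m over full span:
  M_1 = wx(L-x)/2 = (-6)·4·(10-4)/2 = -72 kN·m
Load 2 — point force P=7 kN at a=6 m (b=L-a=4):
  M_2 = Pbx/L  [x≤a] = 7·4·4/10 = 56/5 kN·m
Superposition: M = Σ M_i = -304/5 kN·m ≈ -60.800000 kN·m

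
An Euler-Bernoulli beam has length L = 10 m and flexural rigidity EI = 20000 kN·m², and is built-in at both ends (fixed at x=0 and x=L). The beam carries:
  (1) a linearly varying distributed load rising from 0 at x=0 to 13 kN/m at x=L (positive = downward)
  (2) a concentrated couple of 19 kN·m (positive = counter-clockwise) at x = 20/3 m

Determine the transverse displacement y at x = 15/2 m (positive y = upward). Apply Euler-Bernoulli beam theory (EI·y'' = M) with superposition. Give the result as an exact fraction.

Load 1 — triangular load w₀=13 kN/m (0→w₀ over full span):
  y_1 = -w₀x²(L-x)²(x+2L)/(120LEI) = -13·(15/2)²·(10-(15/2))²·((15/2)+2·10)/(120·10·20000) = -429/81920 m
Load 2 — applied couple M₀=19 kN·m at a=20/3 m (b=L-a=10/3):
  y_2 = (R_Ax³/6 - M_Ax²/2 - M₀(x-a)²/2)/EI  [x>a] with R_A=38/15, M_A=19/3 = ((38/15)·(15/2)³/6 - (19/3)·(15/2)²/2 - 19·((15/2)-(20/3))²/2)/20000 = -19/57600 m
Superposition: y = Σ y_i = -20521/3686400 m ≈ -0.005567 m

y(15/2) = -20521/3686400 m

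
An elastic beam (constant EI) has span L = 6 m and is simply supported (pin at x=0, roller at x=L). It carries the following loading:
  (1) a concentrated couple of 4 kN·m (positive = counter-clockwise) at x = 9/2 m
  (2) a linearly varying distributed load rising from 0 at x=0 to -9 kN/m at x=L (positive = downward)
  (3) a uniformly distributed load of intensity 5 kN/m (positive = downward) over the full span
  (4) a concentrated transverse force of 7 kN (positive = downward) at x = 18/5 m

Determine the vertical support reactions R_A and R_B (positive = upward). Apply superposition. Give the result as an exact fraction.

R_A = 142/15 kN, R_B = 8/15 kN

Load 1 — applied couple M₀=4 kN·m at a=9/2 m (b=L-a=3/2):
  R_A = M₀/L = 4/6 = 2/3 kN
  R_B = -M₀/L = -4/6 = -2/3 kN
Load 2 — triangular load w₀=-9 kN/m (0→w₀ over full span):
  R_A = w₀L/6 = (-9)·6/6 = -9 kN
  R_B = w₀L/3 = (-9)·6/3 = -18 kN
Load 3 — uniform load w=5 kN/m over full span:
  R_A = wL/2 = 5·6/2 = 15 kN
  R_B = wL/2 = 5·6/2 = 15 kN
Load 4 — point force P=7 kN at a=18/5 m (b=L-a=12/5):
  R_A = Pb/L = 7·(12/5)/6 = 14/5 kN
  R_B = Pa/L = 7·(18/5)/6 = 21/5 kN
Superposition: R_A = 142/15 kN, R_B = 8/15 kN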